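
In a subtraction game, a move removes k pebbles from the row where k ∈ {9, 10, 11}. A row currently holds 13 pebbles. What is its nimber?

1

Build the Grundy sequence with g(k) = mex{g(k−s) : s ∈ {9, 10, 11}, s ≤ k}:
g(0) = mex{} = 0
g(1) = mex{} = 0
g(2) = mex{} = 0
g(3) = mex{} = 0
g(4) = mex{} = 0
g(5) = mex{} = 0
g(6) = mex{} = 0
g(7) = mex{} = 0
g(8) = mex{} = 0
g(9) = mex{0} = 1
g(10) = mex{0} = 1
g(11) = mex{0} = 1
g(12) = mex{0} = 1
g(13) = mex{0} = 1
So g(13) = 1.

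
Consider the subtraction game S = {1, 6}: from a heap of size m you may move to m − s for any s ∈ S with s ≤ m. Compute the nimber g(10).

1

Compute g(0), g(1), … for moves {1, 6}:
k:     0  1  2  3  4  5  6  7  8  9 10
g(k):  0  1  0  1  0  1  2  0  1  0  1
So g(10) = 1.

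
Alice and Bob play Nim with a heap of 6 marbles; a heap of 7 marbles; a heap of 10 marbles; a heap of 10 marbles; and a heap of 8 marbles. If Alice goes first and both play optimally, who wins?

Compute the nim-sum pairwise:
6 XOR 7 = 1
1 XOR 10 = 11
11 XOR 10 = 1
1 XOR 8 = 9
The nim-sum is 9 ≠ 0, so this is an N-position: the player to move can win; Alice has a winning move.

Alice wins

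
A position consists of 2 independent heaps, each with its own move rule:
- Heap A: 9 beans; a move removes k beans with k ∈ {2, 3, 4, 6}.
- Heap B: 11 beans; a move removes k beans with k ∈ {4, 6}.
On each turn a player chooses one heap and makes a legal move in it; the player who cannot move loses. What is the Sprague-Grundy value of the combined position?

For heap A, compute g(0), g(1), … with moves {2, 3, 4, 6}:
k:     0  1  2  3  4  5  6  7  8  9
g(k):  0  0  1  1  2  2  3  3  0  0
So g(9) = 0.
For heap B, compute g(0), g(1), … with moves {4, 6}:
g(0) = mex{} = 0
g(1) = mex{} = 0
g(2) = mex{} = 0
g(3) = mex{} = 0
g(4) = mex{0} = 1
g(5) = mex{0} = 1
g(6) = mex{0} = 1
g(7) = mex{0} = 1
g(8) = mex{0,1} = 2
g(9) = mex{0,1} = 2
g(10) = mex{1} = 0
g(11) = mex{1} = 0
So g(11) = 0.
By the Sprague-Grundy theorem, the Grundy value of a sum of independent games is the XOR of the component values.
Combined value = 0 XOR 0 = 0.

0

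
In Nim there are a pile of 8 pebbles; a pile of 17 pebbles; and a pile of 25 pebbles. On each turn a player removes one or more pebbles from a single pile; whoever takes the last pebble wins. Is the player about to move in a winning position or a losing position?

Losing position

Compute the nim-sum pairwise:
8 XOR 17 = 25
25 XOR 25 = 0
The nim-sum is 0, so this is a P-position: the player to move is in a losing position under optimal play.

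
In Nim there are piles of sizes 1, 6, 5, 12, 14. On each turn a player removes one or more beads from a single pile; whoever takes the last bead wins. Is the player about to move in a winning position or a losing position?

Losing position

Compute the nim-sum pairwise:
1 XOR 6 = 7
7 XOR 5 = 2
2 XOR 12 = 14
14 XOR 14 = 0
The nim-sum is 0, so this is a P-position: the player to move is in a losing position under optimal play.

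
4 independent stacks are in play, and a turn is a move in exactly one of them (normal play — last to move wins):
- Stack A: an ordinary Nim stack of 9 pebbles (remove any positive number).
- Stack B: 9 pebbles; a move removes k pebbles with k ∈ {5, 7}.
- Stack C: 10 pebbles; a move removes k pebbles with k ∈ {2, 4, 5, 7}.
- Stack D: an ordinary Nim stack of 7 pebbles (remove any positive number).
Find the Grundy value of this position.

15

Stack A is a plain Nim stack of size 9, so its Grundy value is 9.
Build the Grundy sequence for stack B with g(k) = mex{g(k−s) : s ∈ {5, 7}, s ≤ k}:
g(0) = mex{} = 0
g(1) = mex{} = 0
g(2) = mex{} = 0
g(3) = mex{} = 0
g(4) = mex{} = 0
g(5) = mex{0} = 1
g(6) = mex{0} = 1
g(7) = mex{0} = 1
g(8) = mex{0} = 1
g(9) = mex{0} = 1
So g(9) = 1.
Build the Grundy sequence for stack C with g(k) = mex{g(k−s) : s ∈ {2, 4, 5, 7}, s ≤ k}:
g(0) = mex{} = 0
g(1) = mex{} = 0
g(2) = mex{0} = 1
g(3) = mex{0} = 1
g(4) = mex{0,1} = 2
g(5) = mex{0,1} = 2
g(6) = mex{0,1,2} = 3
g(7) = mex{0,1,2} = 3
g(8) = mex{0,1,2,3} = 4
g(9) = mex{1,2,3} = 0
g(10) = mex{1,2,3,4} = 0
So g(10) = 0.
Stack D is a plain Nim stack of size 7, so its Grundy value is 7.
By the Sprague-Grundy theorem, the Grundy value of a sum of independent games is the XOR of the component values.
Combined value = 9 ⊕ 1 ⊕ 0 ⊕ 7 = 15.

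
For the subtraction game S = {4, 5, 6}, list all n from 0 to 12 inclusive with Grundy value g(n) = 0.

Compute g(0), g(1), … for moves {4, 5, 6}:
g(0) = mex{} = 0
g(1) = mex{} = 0
g(2) = mex{} = 0
g(3) = mex{} = 0
g(4) = mex{0} = 1
g(5) = mex{0} = 1
g(6) = mex{0} = 1
g(7) = mex{0} = 1
g(8) = mex{0,1} = 2
g(9) = mex{0,1} = 2
g(10) = mex{1} = 0
g(11) = mex{1} = 0
g(12) = mex{1,2} = 0
The P-positions (g = 0) in 0..12 are 0, 1, 2, 3, 10, 11, 12.

0, 1, 2, 3, 10, 11, 12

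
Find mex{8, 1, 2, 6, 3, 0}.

4

The values 0, 1, 2, 3 are all present; 4 is the first non-negative integer missing from the set.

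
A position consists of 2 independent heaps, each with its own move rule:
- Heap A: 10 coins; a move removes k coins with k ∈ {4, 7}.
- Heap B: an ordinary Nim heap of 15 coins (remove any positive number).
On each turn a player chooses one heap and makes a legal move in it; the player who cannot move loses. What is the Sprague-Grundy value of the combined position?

Grundy values for heap A (subtraction set {4, 7}):
k:     0  1  2  3  4  5  6  7  8  9 10
g(k):  0  0  0  0  1  1  1  1  2  2  2
So g(10) = 2.
Heap B is a plain Nim heap of size 15, so its Grundy value is 15.
The value of a disjunctive sum is the nim-sum of the parts.
Combined value = 2 ⊕ 15 = 13.

13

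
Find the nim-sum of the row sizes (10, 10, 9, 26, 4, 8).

Bitwise XOR of the heap sizes:
  01010  (10)
  01010  (10)
  01001  (9)
  11010  (26)
  00100  (4)
  01000  (8)
  -----
  11111  (31)

31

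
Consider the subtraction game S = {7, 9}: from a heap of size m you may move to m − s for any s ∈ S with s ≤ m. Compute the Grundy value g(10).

1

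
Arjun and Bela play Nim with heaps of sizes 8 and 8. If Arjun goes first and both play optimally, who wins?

Write each in binary and XOR column by column:
  1000  (8)
  1000  (8)
  ----
  0000  (0)
The nim-sum is 0, so this is a P-position: the player to move is in a losing position under optimal play; Arjun is about to move from it and so loses — Bela wins.

Bela wins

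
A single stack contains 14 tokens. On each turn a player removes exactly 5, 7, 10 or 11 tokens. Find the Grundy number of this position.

2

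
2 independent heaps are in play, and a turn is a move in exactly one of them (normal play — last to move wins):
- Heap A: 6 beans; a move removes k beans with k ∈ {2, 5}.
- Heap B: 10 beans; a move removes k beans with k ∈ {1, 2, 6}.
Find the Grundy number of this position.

1

Build the Grundy sequence for heap A with g(k) = mex{g(k−s) : s ∈ {2, 5}, s ≤ k}:
g(0) = mex{} = 0
g(1) = mex{} = 0
g(2) = mex{0} = 1
g(3) = mex{0} = 1
g(4) = mex{1} = 0
g(5) = mex{0,1} = 2
g(6) = mex{0} = 1
So g(6) = 1.
For heap B, compute g(0), g(1), … with moves {1, 2, 6}:
k:     0  1  2  3  4  5  6  7  8  9 10
g(k):  0  1  2  0  1  2  3  0  1  2  0
So g(10) = 0.
By the Sprague-Grundy theorem, the Grundy value of a sum of independent games is the XOR of the component values.
Combined value = 1 XOR 0 = 1.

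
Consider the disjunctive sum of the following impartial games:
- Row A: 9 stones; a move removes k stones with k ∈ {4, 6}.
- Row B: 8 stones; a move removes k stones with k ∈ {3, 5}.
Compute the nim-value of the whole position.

2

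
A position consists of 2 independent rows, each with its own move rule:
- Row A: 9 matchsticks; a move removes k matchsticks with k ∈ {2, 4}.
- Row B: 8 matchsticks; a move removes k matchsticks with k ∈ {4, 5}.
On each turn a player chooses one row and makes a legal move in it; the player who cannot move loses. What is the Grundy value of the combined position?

Build the Grundy sequence for row A with g(k) = mex{g(k−s) : s ∈ {2, 4}, s ≤ k}:
k:     0  1  2  3  4  5  6  7  8  9
g(k):  0  0  1  1  2  2  0  0  1  1
So g(9) = 1.
Build the Grundy sequence for row B with g(k) = mex{g(k−s) : s ∈ {4, 5}, s ≤ k}:
g(0) = mex{} = 0
g(1) = mex{} = 0
g(2) = mex{} = 0
g(3) = mex{} = 0
g(4) = mex{0} = 1
g(5) = mex{0} = 1
g(6) = mex{0} = 1
g(7) = mex{0} = 1
g(8) = mex{0,1} = 2
So g(8) = 2.
By the Sprague-Grundy theorem, the Grundy value of a sum of independent games is the XOR of the component values.
Combined value = 1 ⊕ 2 = 3.

3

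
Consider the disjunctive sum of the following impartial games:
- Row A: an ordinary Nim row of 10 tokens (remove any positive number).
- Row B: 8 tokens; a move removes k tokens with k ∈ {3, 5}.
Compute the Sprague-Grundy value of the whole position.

Row A is a plain Nim row of size 10, so its Grundy value is 10.
Build the Grundy sequence for row B with g(k) = mex{g(k−s) : s ∈ {3, 5}, s ≤ k}:
k:     0  1  2  3  4  5  6  7  8
g(k):  0  0  0  1  1  1  2  2  0
So g(8) = 0.
By the Sprague-Grundy theorem, the Grundy value of a sum of independent games is the XOR of the component values.
Combined value = 10 XOR 0 = 10.

10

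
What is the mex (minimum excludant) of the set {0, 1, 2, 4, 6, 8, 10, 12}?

3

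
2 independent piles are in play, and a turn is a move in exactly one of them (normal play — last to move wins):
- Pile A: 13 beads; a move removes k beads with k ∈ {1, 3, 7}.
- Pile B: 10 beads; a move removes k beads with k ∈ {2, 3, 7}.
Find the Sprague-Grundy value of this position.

For pile A, compute g(0), g(1), … with moves {1, 3, 7}:
g(0) = mex{} = 0
g(1) = mex{0} = 1
g(2) = mex{1} = 0
g(3) = mex{0} = 1
g(4) = mex{1} = 0
g(5) = mex{0} = 1
g(6) = mex{1} = 0
g(7) = mex{0} = 1
g(8) = mex{1} = 0
g(9) = mex{0} = 1
g(10) = mex{1} = 0
g(11) = mex{0} = 1
g(12) = mex{1} = 0
g(13) = mex{0} = 1
So g(13) = 1.
Grundy values for pile B (subtraction set {2, 3, 7}):
g(0) = mex{} = 0
g(1) = mex{} = 0
g(2) = mex{0} = 1
g(3) = mex{0} = 1
g(4) = mex{0,1} = 2
g(5) = mex{1} = 0
g(6) = mex{1,2} = 0
g(7) = mex{0,2} = 1
g(8) = mex{0} = 1
g(9) = mex{0,1} = 2
g(10) = mex{1} = 0
So g(10) = 0.
By the Sprague-Grundy theorem, the Grundy value of a sum of independent games is the XOR of the component values.
Combined value = 1 ⊕ 0 = 1.

1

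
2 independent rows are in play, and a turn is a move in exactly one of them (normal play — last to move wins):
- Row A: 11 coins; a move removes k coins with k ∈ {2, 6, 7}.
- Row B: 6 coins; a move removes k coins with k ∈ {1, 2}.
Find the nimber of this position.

1

Build the Grundy sequence for row A with g(k) = mex{g(k−s) : s ∈ {2, 6, 7}, s ≤ k}:
k:     0  1  2  3  4  5  6  7  8  9 10 11
g(k):  0  0  1  1  0  0  1  1  2  0  3  1
So g(11) = 1.
Build the Grundy sequence for row B with g(k) = mex{g(k−s) : s ∈ {1, 2}, s ≤ k}:
g(0) = mex{} = 0
g(1) = mex{0} = 1
g(2) = mex{0,1} = 2
g(3) = mex{1,2} = 0
g(4) = mex{0,2} = 1
g(5) = mex{0,1} = 2
g(6) = mex{1,2} = 0
So g(6) = 0.
By the Sprague-Grundy theorem, the Grundy value of a sum of independent games is the XOR of the component values.
Combined value = 1 ⊕ 0 = 1.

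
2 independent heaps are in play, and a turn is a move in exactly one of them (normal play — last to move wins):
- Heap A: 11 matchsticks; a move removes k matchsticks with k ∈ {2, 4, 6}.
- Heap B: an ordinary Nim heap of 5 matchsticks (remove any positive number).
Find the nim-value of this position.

For heap A, compute g(0), g(1), … with moves {2, 4, 6}:
k:     0  1  2  3  4  5  6  7  8  9 10 11
g(k):  0  0  1  1  2  2  3  3  0  0  1  1
So g(11) = 1.
Heap B is a plain Nim heap of size 5, so its Grundy value is 5.
By the Sprague-Grundy theorem, the Grundy value of a sum of independent games is the XOR of the component values.
Combined value = 1 ⊕ 5 = 4.

4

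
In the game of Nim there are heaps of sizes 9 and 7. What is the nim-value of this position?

14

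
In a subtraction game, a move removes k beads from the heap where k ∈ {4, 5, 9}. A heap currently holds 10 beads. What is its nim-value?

2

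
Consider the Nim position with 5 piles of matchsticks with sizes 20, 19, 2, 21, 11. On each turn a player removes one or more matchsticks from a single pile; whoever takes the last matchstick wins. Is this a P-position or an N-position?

N-position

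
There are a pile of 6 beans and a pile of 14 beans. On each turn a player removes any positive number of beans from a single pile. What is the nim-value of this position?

8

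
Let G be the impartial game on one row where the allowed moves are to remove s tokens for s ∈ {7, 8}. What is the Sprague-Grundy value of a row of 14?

2

Build the Grundy sequence with g(k) = mex{g(k−s) : s ∈ {7, 8}, s ≤ k}:
k:     0  1  2  3  4  5  6  7  8  9 10 11 12 13 14
g(k):  0  0  0  0  0  0  0  1  1  1  1  1  1  1  2
So g(14) = 2.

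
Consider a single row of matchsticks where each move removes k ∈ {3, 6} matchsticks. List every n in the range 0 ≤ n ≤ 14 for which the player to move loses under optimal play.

Compute g(0), g(1), … for moves {3, 6}:
g(0) = mex{} = 0
g(1) = mex{} = 0
g(2) = mex{} = 0
g(3) = mex{0} = 1
g(4) = mex{0} = 1
g(5) = mex{0} = 1
g(6) = mex{0,1} = 2
g(7) = mex{0,1} = 2
g(8) = mex{0,1} = 2
g(9) = mex{1,2} = 0
g(10) = mex{1,2} = 0
g(11) = mex{1,2} = 0
g(12) = mex{0,2} = 1
g(13) = mex{0,2} = 1
g(14) = mex{0,2} = 1
The P-positions (g = 0) in 0..14 are 0, 1, 2, 9, 10, 11.

0, 1, 2, 9, 10, 11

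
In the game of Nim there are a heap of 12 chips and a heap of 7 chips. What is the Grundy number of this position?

Write each in binary and XOR column by column:
  1100  (12)
  0111  (7)
  ----
  1011  (11)

11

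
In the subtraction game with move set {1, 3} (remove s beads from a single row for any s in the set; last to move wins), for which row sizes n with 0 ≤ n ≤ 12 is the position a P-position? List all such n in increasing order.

Build the Grundy sequence with g(k) = mex{g(k−s) : s ∈ {1, 3}, s ≤ k}:
k:     0  1  2  3  4  5  6  7  8  9 10 11 12
g(k):  0  1  0  1  0  1  0  1  0  1  0  1  0
The P-positions (g = 0) in 0..12 are 0, 2, 4, 6, 8, 10, 12.

0, 2, 4, 6, 8, 10, 12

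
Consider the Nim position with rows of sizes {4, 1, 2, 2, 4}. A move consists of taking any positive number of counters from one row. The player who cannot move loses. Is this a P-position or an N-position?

N-position

Nim-sum: 4 ⊕ 1 ⊕ 2 ⊕ 2 ⊕ 4 = 1.
The nim-sum is 1 ≠ 0, so this is an N-position: the player to move can win.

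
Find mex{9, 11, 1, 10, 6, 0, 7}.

2

The values 0, 1 are all present; 2 is the first non-negative integer missing from the set.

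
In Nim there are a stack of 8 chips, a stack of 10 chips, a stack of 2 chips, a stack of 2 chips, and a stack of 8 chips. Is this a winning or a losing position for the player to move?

Winning position

Compute the nim-sum pairwise:
8 ⊕ 10 = 2
2 ⊕ 2 = 0
0 ⊕ 2 = 2
2 ⊕ 8 = 10
The nim-sum is 10 ≠ 0, so this is an N-position: the player to move can win.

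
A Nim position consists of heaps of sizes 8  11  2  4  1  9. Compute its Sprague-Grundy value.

Bitwise XOR of the heap sizes:
  1000  (8)
  1011  (11)
  0010  (2)
  0100  (4)
  0001  (1)
  1001  (9)
  ----
  1101  (13)

13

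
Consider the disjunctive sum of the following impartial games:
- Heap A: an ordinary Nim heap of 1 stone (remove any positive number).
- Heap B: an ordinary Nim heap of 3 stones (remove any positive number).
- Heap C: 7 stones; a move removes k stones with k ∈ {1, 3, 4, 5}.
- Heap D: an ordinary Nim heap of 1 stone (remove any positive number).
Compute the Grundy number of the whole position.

0

Heap A is a plain Nim heap of size 1, so its Grundy value is 1.
Heap B is a plain Nim heap of size 3, so its Grundy value is 3.
Build the Grundy sequence for heap C with g(k) = mex{g(k−s) : s ∈ {1, 3, 4, 5}, s ≤ k}:
k:     0  1  2  3  4  5  6  7
g(k):  0  1  0  1  2  3  2  3
So g(7) = 3.
Heap D is a plain Nim heap of size 1, so its Grundy value is 1.
By the Sprague-Grundy theorem, the Grundy value of a sum of independent games is the XOR of the component values.
Combined value = 1 XOR 3 XOR 3 XOR 1 = 0.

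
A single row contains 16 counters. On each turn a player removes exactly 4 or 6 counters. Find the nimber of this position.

Build the Grundy sequence with g(k) = mex{g(k−s) : s ∈ {4, 6}, s ≤ k}:
k:     0  1  2  3  4  5  6  7  8  9 10 11 12 13 14 15 16
g(k):  0  0  0  0  1  1  1  1  2  2  0  0  0  0  1  1  1
So g(16) = 1.

1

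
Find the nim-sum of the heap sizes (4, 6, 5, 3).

4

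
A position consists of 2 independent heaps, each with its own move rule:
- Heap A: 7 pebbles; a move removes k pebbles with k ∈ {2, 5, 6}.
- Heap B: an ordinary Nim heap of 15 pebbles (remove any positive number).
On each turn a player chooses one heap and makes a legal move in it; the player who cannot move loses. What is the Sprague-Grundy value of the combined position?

12

Grundy values for heap A (subtraction set {2, 5, 6}):
g(0) = mex{} = 0
g(1) = mex{} = 0
g(2) = mex{0} = 1
g(3) = mex{0} = 1
g(4) = mex{1} = 0
g(5) = mex{0,1} = 2
g(6) = mex{0} = 1
g(7) = mex{0,1,2} = 3
So g(7) = 3.
Heap B is a plain Nim heap of size 15, so its Grundy value is 15.
By the Sprague-Grundy theorem, the Grundy value of a sum of independent games is the XOR of the component values.
Combined value = 3 XOR 15 = 12.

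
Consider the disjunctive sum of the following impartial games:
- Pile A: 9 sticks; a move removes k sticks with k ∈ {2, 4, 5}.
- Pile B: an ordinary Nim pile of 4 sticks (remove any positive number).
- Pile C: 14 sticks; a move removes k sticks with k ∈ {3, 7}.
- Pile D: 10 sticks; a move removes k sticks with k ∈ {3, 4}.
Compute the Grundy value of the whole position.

5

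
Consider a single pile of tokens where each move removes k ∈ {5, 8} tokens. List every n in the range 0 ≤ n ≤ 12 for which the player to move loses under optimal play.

0, 1, 2, 3, 4

Compute g(0), g(1), … for moves {5, 8}:
k:     0  1  2  3  4  5  6  7  8  9 10 11 12
g(k):  0  0  0  0  0  1  1  1  1  1  2  2  2
The P-positions (g = 0) in 0..12 are 0, 1, 2, 3, 4.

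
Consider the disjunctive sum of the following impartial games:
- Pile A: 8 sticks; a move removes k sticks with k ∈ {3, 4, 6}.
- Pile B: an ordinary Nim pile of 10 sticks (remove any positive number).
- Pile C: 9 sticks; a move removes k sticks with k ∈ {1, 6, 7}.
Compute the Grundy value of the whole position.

Grundy values for pile A (subtraction set {3, 4, 6}):
g(0) = mex{} = 0
g(1) = mex{} = 0
g(2) = mex{} = 0
g(3) = mex{0} = 1
g(4) = mex{0} = 1
g(5) = mex{0} = 1
g(6) = mex{0,1} = 2
g(7) = mex{0,1} = 2
g(8) = mex{0,1} = 2
So g(8) = 2.
Pile B is a plain Nim pile of size 10, so its Grundy value is 10.
Grundy values for pile C (subtraction set {1, 6, 7}):
k:     0  1  2  3  4  5  6  7  8  9
g(k):  0  1  0  1  0  1  2  3  2  3
So g(9) = 3.
By the Sprague-Grundy theorem, the Grundy value of a sum of independent games is the XOR of the component values.
Combined value = 2 ⊕ 10 ⊕ 3 = 11.

11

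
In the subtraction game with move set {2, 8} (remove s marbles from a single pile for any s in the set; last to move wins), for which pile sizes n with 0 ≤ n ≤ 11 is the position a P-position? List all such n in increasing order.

0, 1, 4, 5, 10, 11

Compute g(0), g(1), … for moves {2, 8}:
k:     0  1  2  3  4  5  6  7  8  9 10 11
g(k):  0  0  1  1  0  0  1  1  2  2  0  0
The P-positions (g = 0) in 0..11 are 0, 1, 4, 5, 10, 11.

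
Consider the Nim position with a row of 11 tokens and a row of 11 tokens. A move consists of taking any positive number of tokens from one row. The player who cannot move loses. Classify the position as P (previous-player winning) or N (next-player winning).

P-position

Compute the nim-sum pairwise:
11 XOR 11 = 0
The nim-sum is 0, so this is a P-position: the player to move is in a losing position under optimal play.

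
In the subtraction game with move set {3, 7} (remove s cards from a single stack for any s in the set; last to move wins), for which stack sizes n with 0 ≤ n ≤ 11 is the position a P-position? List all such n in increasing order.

Build the Grundy sequence with g(k) = mex{g(k−s) : s ∈ {3, 7}, s ≤ k}:
k:     0  1  2  3  4  5  6  7  8  9 10 11
g(k):  0  0  0  1  1  1  0  2  2  1  0  0
The P-positions (g = 0) in 0..11 are 0, 1, 2, 6, 10, 11.

0, 1, 2, 6, 10, 11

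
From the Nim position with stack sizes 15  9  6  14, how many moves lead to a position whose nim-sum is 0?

Compute the nim-sum pairwise:
15 ^ 9 = 6
6 ^ 6 = 0
0 ^ 14 = 14
The overall nim-sum is X = 14. A stack of size p has a winning move iff p XOR X < p (reduce it to p XOR X).
  15: 15 XOR 14 = 1 < 15 — winning move (to 1).
  9: 9 XOR 14 = 7 < 9 — winning move (to 7).
  6: 6 XOR 14 = 8 ≥ 6 — no move.
  14: 14 XOR 14 = 0 < 14 — winning move (to 0).
That gives 3 winning moves.

3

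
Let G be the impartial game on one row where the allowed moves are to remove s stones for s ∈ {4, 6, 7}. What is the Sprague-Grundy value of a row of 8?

2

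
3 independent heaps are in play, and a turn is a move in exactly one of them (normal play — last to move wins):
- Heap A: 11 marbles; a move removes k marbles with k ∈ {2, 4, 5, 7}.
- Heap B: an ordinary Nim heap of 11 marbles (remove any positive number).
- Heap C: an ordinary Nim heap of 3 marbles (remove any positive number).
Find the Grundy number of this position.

Grundy values for heap A (subtraction set {2, 4, 5, 7}):
g(0) = mex{} = 0
g(1) = mex{} = 0
g(2) = mex{0} = 1
g(3) = mex{0} = 1
g(4) = mex{0,1} = 2
g(5) = mex{0,1} = 2
g(6) = mex{0,1,2} = 3
g(7) = mex{0,1,2} = 3
g(8) = mex{0,1,2,3} = 4
g(9) = mex{1,2,3} = 0
g(10) = mex{1,2,3,4} = 0
g(11) = mex{0,2,3} = 1
So g(11) = 1.
Heap B is a plain Nim heap of size 11, so its Grundy value is 11.
Heap C is a plain Nim heap of size 3, so its Grundy value is 3.
The value of a disjunctive sum is the nim-sum of the parts.
Combined value = 1 ⊕ 11 ⊕ 3 = 9.

9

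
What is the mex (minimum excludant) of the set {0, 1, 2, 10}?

3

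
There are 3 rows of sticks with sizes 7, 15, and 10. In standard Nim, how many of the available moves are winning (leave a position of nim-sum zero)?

3

Nim-sum: 7 XOR 15 XOR 10 = 2.
The overall nim-sum is X = 2. A row of size p has a winning move iff p XOR X < p (reduce it to p XOR X).
  7: 7 XOR 2 = 5 < 7 — winning move (to 5).
  15: 15 XOR 2 = 13 < 15 — winning move (to 13).
  10: 10 XOR 2 = 8 < 10 — winning move (to 8).
That gives 3 winning moves.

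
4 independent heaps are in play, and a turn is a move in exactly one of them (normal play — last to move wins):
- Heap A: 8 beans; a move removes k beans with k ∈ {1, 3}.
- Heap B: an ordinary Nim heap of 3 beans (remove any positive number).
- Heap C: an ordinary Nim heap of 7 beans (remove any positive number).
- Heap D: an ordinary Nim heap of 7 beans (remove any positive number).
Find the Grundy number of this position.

3

Build the Grundy sequence for heap A with g(k) = mex{g(k−s) : s ∈ {1, 3}, s ≤ k}:
g(0) = mex{} = 0
g(1) = mex{0} = 1
g(2) = mex{1} = 0
g(3) = mex{0} = 1
g(4) = mex{1} = 0
g(5) = mex{0} = 1
g(6) = mex{1} = 0
g(7) = mex{0} = 1
g(8) = mex{1} = 0
So g(8) = 0.
Heap B is a plain Nim heap of size 3, so its Grundy value is 3.
Heap C is a plain Nim heap of size 7, so its Grundy value is 7.
Heap D is a plain Nim heap of size 7, so its Grundy value is 7.
By the Sprague-Grundy theorem, the Grundy value of a sum of independent games is the XOR of the component values.
Combined value = 0 ⊕ 3 ⊕ 7 ⊕ 7 = 3.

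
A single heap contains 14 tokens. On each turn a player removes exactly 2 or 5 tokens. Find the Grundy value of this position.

0

Grundy values for subtraction set {2, 5}:
g(0) = mex{} = 0
g(1) = mex{} = 0
g(2) = mex{0} = 1
g(3) = mex{0} = 1
g(4) = mex{1} = 0
g(5) = mex{0,1} = 2
g(6) = mex{0} = 1
g(7) = mex{1,2} = 0
g(8) = mex{1} = 0
g(9) = mex{0} = 1
g(10) = mex{0,2} = 1
g(11) = mex{1} = 0
g(12) = mex{0,1} = 2
g(13) = mex{0} = 1
g(14) = mex{1,2} = 0
So g(14) = 0.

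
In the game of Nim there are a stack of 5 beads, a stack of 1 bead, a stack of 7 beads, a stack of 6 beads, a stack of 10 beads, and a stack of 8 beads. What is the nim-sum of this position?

7

In binary:
  0101  (5)
  0001  (1)
  0111  (7)
  0110  (6)
  1010  (10)
  1000  (8)
  ----
  0111  (7)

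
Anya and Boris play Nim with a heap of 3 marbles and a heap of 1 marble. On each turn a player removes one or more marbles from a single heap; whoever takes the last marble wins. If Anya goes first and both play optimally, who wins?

Compute the nim-sum pairwise:
3 ⊕ 1 = 2
The nim-sum is 2 ≠ 0, so this is an N-position: the player to move can win; Anya has a winning move.

Anya wins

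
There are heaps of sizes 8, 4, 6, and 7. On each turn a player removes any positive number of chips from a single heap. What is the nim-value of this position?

Nim-sum: 8 ⊕ 4 ⊕ 6 ⊕ 7 = 13.

13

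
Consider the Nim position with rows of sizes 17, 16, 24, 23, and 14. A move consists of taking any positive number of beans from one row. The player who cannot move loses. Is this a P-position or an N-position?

Write each in binary and XOR column by column:
  10001  (17)
  10000  (16)
  11000  (24)
  10111  (23)
  01110  (14)
  -----
  00000  (0)
The nim-sum is 0, so this is a P-position: the player to move is in a losing position under optimal play.

P-position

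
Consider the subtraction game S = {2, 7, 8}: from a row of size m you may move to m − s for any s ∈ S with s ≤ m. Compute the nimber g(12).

1

Compute g(0), g(1), … for moves {2, 7, 8}:
g(0) = mex{} = 0
g(1) = mex{} = 0
g(2) = mex{0} = 1
g(3) = mex{0} = 1
g(4) = mex{1} = 0
g(5) = mex{1} = 0
g(6) = mex{0} = 1
g(7) = mex{0} = 1
g(8) = mex{0,1} = 2
g(9) = mex{0,1} = 2
g(10) = mex{1,2} = 0
g(11) = mex{0,1,2} = 3
g(12) = mex{0} = 1
So g(12) = 1.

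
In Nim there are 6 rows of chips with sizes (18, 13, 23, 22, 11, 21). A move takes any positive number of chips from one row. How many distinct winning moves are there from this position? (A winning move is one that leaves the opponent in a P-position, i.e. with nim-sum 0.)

0

In binary:
  10010  (18)
  01101  (13)
  10111  (23)
  10110  (22)
  01011  (11)
  10101  (21)
  -----
  00000  (0)
The nim-sum is already 0, so every move leaves a nonzero nim-sum — there are no winning moves.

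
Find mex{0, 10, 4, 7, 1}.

2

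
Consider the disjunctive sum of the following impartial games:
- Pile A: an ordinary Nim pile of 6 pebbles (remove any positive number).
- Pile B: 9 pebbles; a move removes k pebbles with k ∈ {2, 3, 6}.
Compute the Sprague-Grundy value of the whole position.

Pile A is a plain Nim pile of size 6, so its Grundy value is 6.
Build the Grundy sequence for pile B with g(k) = mex{g(k−s) : s ∈ {2, 3, 6}, s ≤ k}:
g(0) = mex{} = 0
g(1) = mex{} = 0
g(2) = mex{0} = 1
g(3) = mex{0} = 1
g(4) = mex{0,1} = 2
g(5) = mex{1} = 0
g(6) = mex{0,1,2} = 3
g(7) = mex{0,2} = 1
g(8) = mex{0,1,3} = 2
g(9) = mex{1,3} = 0
So g(9) = 0.
The value of a disjunctive sum is the nim-sum of the parts.
Combined value = 6 XOR 0 = 6.

6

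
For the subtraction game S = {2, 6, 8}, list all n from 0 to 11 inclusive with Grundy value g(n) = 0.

0, 1, 4, 5

Compute g(0), g(1), … for moves {2, 6, 8}:
g(0) = mex{} = 0
g(1) = mex{} = 0
g(2) = mex{0} = 1
g(3) = mex{0} = 1
g(4) = mex{1} = 0
g(5) = mex{1} = 0
g(6) = mex{0} = 1
g(7) = mex{0} = 1
g(8) = mex{0,1} = 2
g(9) = mex{0,1} = 2
g(10) = mex{0,1,2} = 3
g(11) = mex{0,1,2} = 3
The P-positions (g = 0) in 0..11 are 0, 1, 4, 5.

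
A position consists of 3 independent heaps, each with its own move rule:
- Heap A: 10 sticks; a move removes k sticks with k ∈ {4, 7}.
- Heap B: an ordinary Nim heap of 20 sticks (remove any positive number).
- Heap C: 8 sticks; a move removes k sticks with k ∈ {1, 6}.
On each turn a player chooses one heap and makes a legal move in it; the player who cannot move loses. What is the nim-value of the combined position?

23

Build the Grundy sequence for heap A with g(k) = mex{g(k−s) : s ∈ {4, 7}, s ≤ k}:
k:     0  1  2  3  4  5  6  7  8  9 10
g(k):  0  0  0  0  1  1  1  1  2  2  2
So g(10) = 2.
Heap B is a plain Nim heap of size 20, so its Grundy value is 20.
Build the Grundy sequence for heap C with g(k) = mex{g(k−s) : s ∈ {1, 6}, s ≤ k}:
g(0) = mex{} = 0
g(1) = mex{0} = 1
g(2) = mex{1} = 0
g(3) = mex{0} = 1
g(4) = mex{1} = 0
g(5) = mex{0} = 1
g(6) = mex{0,1} = 2
g(7) = mex{1,2} = 0
g(8) = mex{0} = 1
So g(8) = 1.
The value of a disjunctive sum is the nim-sum of the parts.
Combined value = 2 XOR 20 XOR 1 = 23.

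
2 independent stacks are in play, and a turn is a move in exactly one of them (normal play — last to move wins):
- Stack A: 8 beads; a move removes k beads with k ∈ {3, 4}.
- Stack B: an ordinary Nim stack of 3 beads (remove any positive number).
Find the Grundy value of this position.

Build the Grundy sequence for stack A with g(k) = mex{g(k−s) : s ∈ {3, 4}, s ≤ k}:
k:     0  1  2  3  4  5  6  7  8
g(k):  0  0  0  1  1  1  2  0  0
So g(8) = 0.
Stack B is a plain Nim stack of size 3, so its Grundy value is 3.
By the Sprague-Grundy theorem, the Grundy value of a sum of independent games is the XOR of the component values.
Combined value = 0 XOR 3 = 3.

3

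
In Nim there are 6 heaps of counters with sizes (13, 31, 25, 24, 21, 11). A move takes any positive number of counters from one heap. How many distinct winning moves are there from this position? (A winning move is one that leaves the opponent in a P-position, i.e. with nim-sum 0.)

5

Compute the nim-sum pairwise:
13 ⊕ 31 = 18
18 ⊕ 25 = 11
11 ⊕ 24 = 19
19 ⊕ 21 = 6
6 ⊕ 11 = 13
The overall nim-sum is X = 13. A heap of size p has a winning move iff p XOR X < p (reduce it to p XOR X).
  13: 13 XOR 13 = 0 < 13 — winning move (to 0).
  31: 31 XOR 13 = 18 < 31 — winning move (to 18).
  25: 25 XOR 13 = 20 < 25 — winning move (to 20).
  24: 24 XOR 13 = 21 < 24 — winning move (to 21).
  21: 21 XOR 13 = 24 ≥ 21 — no move.
  11: 11 XOR 13 = 6 < 11 — winning move (to 6).
That gives 5 winning moves.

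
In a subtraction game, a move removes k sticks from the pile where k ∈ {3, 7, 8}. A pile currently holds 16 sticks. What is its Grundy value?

0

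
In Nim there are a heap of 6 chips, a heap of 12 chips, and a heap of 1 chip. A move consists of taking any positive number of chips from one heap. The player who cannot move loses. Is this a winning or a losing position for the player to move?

Nim-sum: 6 XOR 12 XOR 1 = 11.
The nim-sum is 11 ≠ 0, so this is an N-position: the player to move can win.

Winning position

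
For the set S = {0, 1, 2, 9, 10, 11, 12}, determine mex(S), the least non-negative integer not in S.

3

The values 0, 1, 2 are all present; 3 is the first non-negative integer missing from the set.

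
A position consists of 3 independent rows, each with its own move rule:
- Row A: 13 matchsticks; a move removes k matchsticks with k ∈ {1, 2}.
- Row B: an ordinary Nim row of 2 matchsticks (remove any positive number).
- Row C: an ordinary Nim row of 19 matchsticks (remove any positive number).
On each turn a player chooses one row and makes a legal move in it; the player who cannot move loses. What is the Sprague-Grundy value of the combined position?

For row A, compute g(0), g(1), … with moves {1, 2}:
k:     0  1  2  3  4  5  6  7  8  9 10 11 12 13
g(k):  0  1  2  0  1  2  0  1  2  0  1  2  0  1
So g(13) = 1.
Row B is a plain Nim row of size 2, so its Grundy value is 2.
Row C is a plain Nim row of size 19, so its Grundy value is 19.
The value of a disjunctive sum is the nim-sum of the parts.
Combined value = 1 ⊕ 2 ⊕ 19 = 16.

16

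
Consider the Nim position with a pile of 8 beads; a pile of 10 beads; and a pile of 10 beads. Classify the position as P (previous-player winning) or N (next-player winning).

Nim-sum: 8 XOR 10 XOR 10 = 8.
The nim-sum is 8 ≠ 0, so this is an N-position: the player to move can win.

N-position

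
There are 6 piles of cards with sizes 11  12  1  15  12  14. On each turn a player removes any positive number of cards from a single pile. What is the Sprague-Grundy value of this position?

Compute the nim-sum pairwise:
11 ⊕ 12 = 7
7 ⊕ 1 = 6
6 ⊕ 15 = 9
9 ⊕ 12 = 5
5 ⊕ 14 = 11

11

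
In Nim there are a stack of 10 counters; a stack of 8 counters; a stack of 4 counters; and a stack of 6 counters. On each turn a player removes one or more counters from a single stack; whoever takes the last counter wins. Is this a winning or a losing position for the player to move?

Losing position

Nim-sum: 10 ^ 8 ^ 4 ^ 6 = 0.
The nim-sum is 0, so this is a P-position: the player to move is in a losing position under optimal play.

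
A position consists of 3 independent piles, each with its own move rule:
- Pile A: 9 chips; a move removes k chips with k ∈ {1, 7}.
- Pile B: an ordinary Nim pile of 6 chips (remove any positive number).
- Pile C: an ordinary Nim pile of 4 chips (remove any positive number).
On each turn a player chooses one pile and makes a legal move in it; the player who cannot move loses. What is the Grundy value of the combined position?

3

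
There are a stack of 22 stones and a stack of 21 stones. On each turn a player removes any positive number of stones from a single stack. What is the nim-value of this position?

3

Nim-sum: 22 ⊕ 21 = 3.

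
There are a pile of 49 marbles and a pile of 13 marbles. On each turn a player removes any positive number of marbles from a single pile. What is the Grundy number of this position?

60

Compute the nim-sum pairwise:
49 ⊕ 13 = 60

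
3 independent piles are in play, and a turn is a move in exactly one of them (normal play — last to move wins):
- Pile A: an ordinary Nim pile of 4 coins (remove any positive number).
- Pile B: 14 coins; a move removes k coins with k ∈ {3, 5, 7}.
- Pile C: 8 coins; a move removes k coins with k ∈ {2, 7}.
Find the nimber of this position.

7

Pile A is a plain Nim pile of size 4, so its Grundy value is 4.
For pile B, compute g(0), g(1), … with moves {3, 5, 7}:
g(0) = mex{} = 0
g(1) = mex{} = 0
g(2) = mex{} = 0
g(3) = mex{0} = 1
g(4) = mex{0} = 1
g(5) = mex{0} = 1
g(6) = mex{0,1} = 2
g(7) = mex{0,1} = 2
g(8) = mex{0,1} = 2
g(9) = mex{0,1,2} = 3
g(10) = mex{1,2} = 0
g(11) = mex{1,2} = 0
g(12) = mex{1,2,3} = 0
g(13) = mex{0,2} = 1
g(14) = mex{0,2,3} = 1
So g(14) = 1.
For pile C, compute g(0), g(1), … with moves {2, 7}:
k:     0  1  2  3  4  5  6  7  8
g(k):  0  0  1  1  0  0  1  1  2
So g(8) = 2.
By the Sprague-Grundy theorem, the Grundy value of a sum of independent games is the XOR of the component values.
Combined value = 4 XOR 1 XOR 2 = 7.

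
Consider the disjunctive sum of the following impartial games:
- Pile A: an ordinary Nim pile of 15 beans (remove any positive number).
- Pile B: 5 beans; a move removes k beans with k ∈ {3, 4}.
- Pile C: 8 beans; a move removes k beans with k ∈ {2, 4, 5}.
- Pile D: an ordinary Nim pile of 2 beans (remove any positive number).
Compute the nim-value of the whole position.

Pile A is a plain Nim pile of size 15, so its Grundy value is 15.
Build the Grundy sequence for pile B with g(k) = mex{g(k−s) : s ∈ {3, 4}, s ≤ k}:
k:     0  1  2  3  4  5
g(k):  0  0  0  1  1  1
So g(5) = 1.
For pile C, compute g(0), g(1), … with moves {2, 4, 5}:
g(0) = mex{} = 0
g(1) = mex{} = 0
g(2) = mex{0} = 1
g(3) = mex{0} = 1
g(4) = mex{0,1} = 2
g(5) = mex{0,1} = 2
g(6) = mex{0,1,2} = 3
g(7) = mex{1,2} = 0
g(8) = mex{1,2,3} = 0
So g(8) = 0.
Pile D is a plain Nim pile of size 2, so its Grundy value is 2.
The value of a disjunctive sum is the nim-sum of the parts.
Combined value = 15 ⊕ 1 ⊕ 0 ⊕ 2 = 12.

12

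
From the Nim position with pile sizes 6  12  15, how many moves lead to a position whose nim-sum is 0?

3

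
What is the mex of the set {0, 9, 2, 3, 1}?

4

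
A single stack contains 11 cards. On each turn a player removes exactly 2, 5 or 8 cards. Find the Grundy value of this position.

Grundy values for subtraction set {2, 5, 8}:
k:     0  1  2  3  4  5  6  7  8  9 10 11
g(k):  0  0  1  1  0  2  1  0  2  1  0  0
So g(11) = 0.

0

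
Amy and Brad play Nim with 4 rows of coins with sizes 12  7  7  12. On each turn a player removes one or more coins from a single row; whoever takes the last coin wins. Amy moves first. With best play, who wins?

Write each in binary and XOR column by column:
  1100  (12)
  0111  (7)
  0111  (7)
  1100  (12)
  ----
  0000  (0)
The nim-sum is 0, so this is a P-position: the player to move is in a losing position under optimal play; Amy is about to move from it and so loses — Brad wins.

Brad wins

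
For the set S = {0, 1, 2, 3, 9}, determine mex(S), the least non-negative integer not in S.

The values 0, 1, 2, 3 are all present; 4 is the first non-negative integer missing from the set.

4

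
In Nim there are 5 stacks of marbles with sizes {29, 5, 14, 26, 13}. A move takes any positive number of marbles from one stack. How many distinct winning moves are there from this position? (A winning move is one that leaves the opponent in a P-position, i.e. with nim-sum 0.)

Bitwise XOR of the heap sizes:
  11101  (29)
  00101  (5)
  01110  (14)
  11010  (26)
  01101  (13)
  -----
  00001  (1)
The overall nim-sum is X = 1. A stack of size p has a winning move iff p XOR X < p (reduce it to p XOR X).
  29: 29 XOR 1 = 28 < 29 — winning move (to 28).
  5: 5 XOR 1 = 4 < 5 — winning move (to 4).
  14: 14 XOR 1 = 15 ≥ 14 — no move.
  26: 26 XOR 1 = 27 ≥ 26 — no move.
  13: 13 XOR 1 = 12 < 13 — winning move (to 12).
That gives 3 winning moves.

3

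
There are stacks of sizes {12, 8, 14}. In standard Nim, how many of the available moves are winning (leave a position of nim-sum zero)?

Nim-sum: 12 ^ 8 ^ 14 = 10.
The overall nim-sum is X = 10. A stack of size p has a winning move iff p XOR X < p (reduce it to p XOR X).
  12: 12 XOR 10 = 6 < 12 — winning move (to 6).
  8: 8 XOR 10 = 2 < 8 — winning move (to 2).
  14: 14 XOR 10 = 4 < 14 — winning move (to 4).
That gives 3 winning moves.

3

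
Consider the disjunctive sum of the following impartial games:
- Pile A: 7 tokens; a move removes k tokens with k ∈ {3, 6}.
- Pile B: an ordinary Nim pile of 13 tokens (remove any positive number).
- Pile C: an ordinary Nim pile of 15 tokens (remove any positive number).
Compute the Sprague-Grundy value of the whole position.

For pile A, compute g(0), g(1), … with moves {3, 6}:
k:     0  1  2  3  4  5  6  7
g(k):  0  0  0  1  1  1  2  2
So g(7) = 2.
Pile B is a plain Nim pile of size 13, so its Grundy value is 13.
Pile C is a plain Nim pile of size 15, so its Grundy value is 15.
The value of a disjunctive sum is the nim-sum of the parts.
Combined value = 2 XOR 13 XOR 15 = 0.

0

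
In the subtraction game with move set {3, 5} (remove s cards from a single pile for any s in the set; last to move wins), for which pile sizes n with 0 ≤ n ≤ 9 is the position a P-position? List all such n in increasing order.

0, 1, 2, 8, 9

Build the Grundy sequence with g(k) = mex{g(k−s) : s ∈ {3, 5}, s ≤ k}:
g(0) = mex{} = 0
g(1) = mex{} = 0
g(2) = mex{} = 0
g(3) = mex{0} = 1
g(4) = mex{0} = 1
g(5) = mex{0} = 1
g(6) = mex{0,1} = 2
g(7) = mex{0,1} = 2
g(8) = mex{1} = 0
g(9) = mex{1,2} = 0
The P-positions (g = 0) in 0..9 are 0, 1, 2, 8, 9.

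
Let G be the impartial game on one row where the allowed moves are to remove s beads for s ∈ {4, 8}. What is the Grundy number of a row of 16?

Grundy values for subtraction set {4, 8}:
k:     0  1  2  3  4  5  6  7  8  9 10 11 12 13 14 15 16
g(k):  0  0  0  0  1  1  1  1  2  2  2  2  0  0  0  0  1
So g(16) = 1.

1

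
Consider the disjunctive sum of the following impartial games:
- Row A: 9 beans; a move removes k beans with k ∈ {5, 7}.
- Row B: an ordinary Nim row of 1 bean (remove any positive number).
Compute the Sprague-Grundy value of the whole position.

0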